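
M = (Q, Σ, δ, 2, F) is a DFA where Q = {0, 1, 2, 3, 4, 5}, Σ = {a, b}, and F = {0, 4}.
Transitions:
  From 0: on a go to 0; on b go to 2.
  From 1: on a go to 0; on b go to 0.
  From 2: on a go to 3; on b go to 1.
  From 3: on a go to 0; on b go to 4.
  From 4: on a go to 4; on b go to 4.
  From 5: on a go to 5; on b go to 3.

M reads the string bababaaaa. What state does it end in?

4

2 --b--> 1
1 --a--> 0
0 --b--> 2
2 --a--> 3
3 --b--> 4
4 --a--> 4
4 --a--> 4
4 --a--> 4
4 --a--> 4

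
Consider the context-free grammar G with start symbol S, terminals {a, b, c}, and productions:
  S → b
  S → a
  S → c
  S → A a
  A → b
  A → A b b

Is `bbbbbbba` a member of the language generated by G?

S ⇒ Aa ⇒ Abba ⇒ Abbbba ⇒ Abbbbbba ⇒ bbbbbbba

yes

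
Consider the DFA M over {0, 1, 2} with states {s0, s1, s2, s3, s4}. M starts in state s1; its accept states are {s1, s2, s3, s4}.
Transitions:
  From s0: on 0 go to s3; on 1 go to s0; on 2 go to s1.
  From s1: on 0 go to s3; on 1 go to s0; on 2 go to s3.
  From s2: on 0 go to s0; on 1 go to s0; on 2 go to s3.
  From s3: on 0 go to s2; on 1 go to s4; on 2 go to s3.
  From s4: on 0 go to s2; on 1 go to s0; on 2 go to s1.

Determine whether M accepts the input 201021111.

rejected

s1 --2--> s3
s3 --0--> s2
s2 --1--> s0
s0 --0--> s3
s3 --2--> s3
s3 --1--> s4
s4 --1--> s0
s0 --1--> s0
s0 --1--> s0
End in state s0, which is not an accepting state.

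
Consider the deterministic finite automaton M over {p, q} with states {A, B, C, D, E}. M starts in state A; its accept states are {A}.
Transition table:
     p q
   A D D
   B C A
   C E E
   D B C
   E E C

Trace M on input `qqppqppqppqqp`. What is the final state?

A --q--> D
D --q--> C
C --p--> E
E --p--> E
E --q--> C
C --p--> E
E --p--> E
E --q--> C
C --p--> E
E --p--> E
E --q--> C
C --q--> E
E --p--> E

E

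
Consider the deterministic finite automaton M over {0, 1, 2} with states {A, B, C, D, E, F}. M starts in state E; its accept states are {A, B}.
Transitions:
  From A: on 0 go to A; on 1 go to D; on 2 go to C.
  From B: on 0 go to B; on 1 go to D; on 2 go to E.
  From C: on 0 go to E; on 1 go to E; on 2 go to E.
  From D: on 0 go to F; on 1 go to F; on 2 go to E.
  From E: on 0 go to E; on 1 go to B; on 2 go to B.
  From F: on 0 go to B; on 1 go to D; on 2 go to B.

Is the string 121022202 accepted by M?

E --1--> B
B --2--> E
E --1--> B
B --0--> B
B --2--> E
E --2--> B
B --2--> E
E --0--> E
E --2--> B
End in state B, which is an accepting state.

accepted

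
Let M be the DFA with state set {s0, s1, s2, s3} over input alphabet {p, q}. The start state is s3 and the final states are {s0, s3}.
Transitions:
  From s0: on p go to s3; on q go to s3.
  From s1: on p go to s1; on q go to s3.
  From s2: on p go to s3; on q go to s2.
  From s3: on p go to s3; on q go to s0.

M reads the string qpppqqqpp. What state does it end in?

s3 --q--> s0
s0 --p--> s3
s3 --p--> s3
s3 --p--> s3
s3 --q--> s0
s0 --q--> s3
s3 --q--> s0
s0 --p--> s3
s3 --p--> s3

s3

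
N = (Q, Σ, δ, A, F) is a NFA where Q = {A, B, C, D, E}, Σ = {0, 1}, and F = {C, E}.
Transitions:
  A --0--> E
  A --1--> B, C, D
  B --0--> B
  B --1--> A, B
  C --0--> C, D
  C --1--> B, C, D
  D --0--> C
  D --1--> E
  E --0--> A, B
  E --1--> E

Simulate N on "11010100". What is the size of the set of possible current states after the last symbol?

5

Start: {A}
read 1: {B, C, D}
read 1: {A, B, C, D, E}
read 0: {A, B, C, D, E}
read 1: {A, B, C, D, E}
read 0: {A, B, C, D, E}
read 1: {A, B, C, D, E}
read 0: {A, B, C, D, E}
read 0: {A, B, C, D, E}
Final reachable set {A, B, C, D, E} has 5 states.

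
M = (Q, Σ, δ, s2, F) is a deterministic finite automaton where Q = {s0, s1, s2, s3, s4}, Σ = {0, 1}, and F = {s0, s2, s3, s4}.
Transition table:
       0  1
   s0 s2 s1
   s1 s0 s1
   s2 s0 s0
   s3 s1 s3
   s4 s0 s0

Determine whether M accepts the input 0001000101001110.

accepted

s2 --0--> s0
s0 --0--> s2
s2 --0--> s0
s0 --1--> s1
s1 --0--> s0
s0 --0--> s2
s2 --0--> s0
s0 --1--> s1
s1 --0--> s0
s0 --1--> s1
s1 --0--> s0
s0 --0--> s2
s2 --1--> s0
s0 --1--> s1
s1 --1--> s1
s1 --0--> s0
End in state s0, which is an accepting state.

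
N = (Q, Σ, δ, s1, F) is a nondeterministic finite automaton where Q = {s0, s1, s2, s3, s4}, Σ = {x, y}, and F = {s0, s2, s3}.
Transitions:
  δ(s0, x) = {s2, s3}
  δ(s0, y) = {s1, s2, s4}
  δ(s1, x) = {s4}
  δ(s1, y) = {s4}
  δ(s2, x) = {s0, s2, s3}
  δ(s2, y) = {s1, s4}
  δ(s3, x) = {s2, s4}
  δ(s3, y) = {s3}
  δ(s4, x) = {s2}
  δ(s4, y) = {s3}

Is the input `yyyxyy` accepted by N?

accepted

Start: {s1}
read y: {s4}
read y: {s3}
read y: {s3}
read x: {s2, s4}
read y: {s1, s3, s4}
read y: {s3, s4}
Reachable ∩ accepting = {s3} — nonempty.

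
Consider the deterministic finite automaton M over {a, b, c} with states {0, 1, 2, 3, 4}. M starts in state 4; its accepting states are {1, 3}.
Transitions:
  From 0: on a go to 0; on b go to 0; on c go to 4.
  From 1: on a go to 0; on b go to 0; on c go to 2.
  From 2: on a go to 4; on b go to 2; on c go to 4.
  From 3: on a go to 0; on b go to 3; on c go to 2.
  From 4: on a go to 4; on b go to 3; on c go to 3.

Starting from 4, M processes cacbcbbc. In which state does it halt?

4 --c--> 3
3 --a--> 0
0 --c--> 4
4 --b--> 3
3 --c--> 2
2 --b--> 2
2 --b--> 2
2 --c--> 4

4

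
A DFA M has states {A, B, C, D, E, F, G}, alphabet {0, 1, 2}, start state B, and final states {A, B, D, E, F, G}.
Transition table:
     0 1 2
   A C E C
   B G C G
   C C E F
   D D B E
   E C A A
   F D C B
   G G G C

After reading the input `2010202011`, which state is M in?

C

B --2--> G
G --0--> G
G --1--> G
G --0--> G
G --2--> C
C --0--> C
C --2--> F
F --0--> D
D --1--> B
B --1--> C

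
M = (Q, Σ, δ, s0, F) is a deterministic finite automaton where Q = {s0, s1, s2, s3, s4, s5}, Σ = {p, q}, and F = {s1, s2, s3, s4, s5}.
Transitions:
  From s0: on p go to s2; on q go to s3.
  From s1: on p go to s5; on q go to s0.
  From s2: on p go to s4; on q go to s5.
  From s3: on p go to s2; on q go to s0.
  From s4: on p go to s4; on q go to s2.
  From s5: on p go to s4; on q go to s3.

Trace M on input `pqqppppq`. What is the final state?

s0 --p--> s2
s2 --q--> s5
s5 --q--> s3
s3 --p--> s2
s2 --p--> s4
s4 --p--> s4
s4 --p--> s4
s4 --q--> s2

s2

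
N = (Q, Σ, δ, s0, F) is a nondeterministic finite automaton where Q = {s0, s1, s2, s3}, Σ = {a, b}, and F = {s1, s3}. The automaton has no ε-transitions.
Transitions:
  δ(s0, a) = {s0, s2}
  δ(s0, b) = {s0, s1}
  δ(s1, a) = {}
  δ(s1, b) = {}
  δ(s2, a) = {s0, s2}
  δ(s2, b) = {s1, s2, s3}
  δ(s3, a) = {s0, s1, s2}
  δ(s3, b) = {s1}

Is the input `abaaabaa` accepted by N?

Start: {s0}
read a: {s0, s2}
read b: {s0, s1, s2, s3}
read a: {s0, s1, s2}
read a: {s0, s2}
read a: {s0, s2}
read b: {s0, s1, s2, s3}
read a: {s0, s1, s2}
read a: {s0, s2}
Reachable ∩ accepting = {} — empty.

rejected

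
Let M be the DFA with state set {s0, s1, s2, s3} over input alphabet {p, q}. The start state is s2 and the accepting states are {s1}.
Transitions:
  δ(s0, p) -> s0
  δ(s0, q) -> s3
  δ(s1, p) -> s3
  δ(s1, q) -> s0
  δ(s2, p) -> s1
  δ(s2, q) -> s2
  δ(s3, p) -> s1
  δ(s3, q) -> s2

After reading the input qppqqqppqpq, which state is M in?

s0

s2 --q--> s2
s2 --p--> s1
s1 --p--> s3
s3 --q--> s2
s2 --q--> s2
s2 --q--> s2
s2 --p--> s1
s1 --p--> s3
s3 --q--> s2
s2 --p--> s1
s1 --q--> s0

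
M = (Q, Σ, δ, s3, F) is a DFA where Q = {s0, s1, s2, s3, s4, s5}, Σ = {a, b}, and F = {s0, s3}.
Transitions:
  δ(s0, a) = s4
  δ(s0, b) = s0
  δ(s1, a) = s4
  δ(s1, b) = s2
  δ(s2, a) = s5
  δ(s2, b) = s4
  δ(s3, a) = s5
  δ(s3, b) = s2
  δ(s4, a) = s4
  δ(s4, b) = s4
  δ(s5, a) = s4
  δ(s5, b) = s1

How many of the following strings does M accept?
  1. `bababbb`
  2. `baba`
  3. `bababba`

`bababbb`: rejected
`baba`: rejected
`bababba`: rejected

0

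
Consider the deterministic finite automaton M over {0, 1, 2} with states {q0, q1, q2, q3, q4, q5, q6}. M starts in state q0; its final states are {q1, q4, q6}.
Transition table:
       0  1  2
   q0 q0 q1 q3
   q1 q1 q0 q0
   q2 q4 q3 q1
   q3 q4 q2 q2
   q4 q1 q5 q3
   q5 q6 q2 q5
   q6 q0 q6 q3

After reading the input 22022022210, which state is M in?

q0

q0 --2--> q3
q3 --2--> q2
q2 --0--> q4
q4 --2--> q3
q3 --2--> q2
q2 --0--> q4
q4 --2--> q3
q3 --2--> q2
q2 --2--> q1
q1 --1--> q0
q0 --0--> q0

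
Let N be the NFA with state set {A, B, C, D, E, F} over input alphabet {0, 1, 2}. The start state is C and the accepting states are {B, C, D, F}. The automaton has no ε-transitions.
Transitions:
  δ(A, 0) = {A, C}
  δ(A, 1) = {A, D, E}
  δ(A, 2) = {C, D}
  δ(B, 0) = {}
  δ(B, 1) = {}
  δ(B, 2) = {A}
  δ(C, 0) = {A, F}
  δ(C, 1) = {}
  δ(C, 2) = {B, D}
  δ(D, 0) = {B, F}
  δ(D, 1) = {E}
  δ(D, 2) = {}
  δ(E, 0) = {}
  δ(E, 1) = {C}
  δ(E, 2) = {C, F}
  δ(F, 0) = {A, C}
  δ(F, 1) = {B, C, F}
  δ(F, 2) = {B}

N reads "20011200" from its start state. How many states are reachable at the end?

Start: {C}
read 2: {B, D}
read 0: {B, F}
read 0: {A, C}
read 1: {A, D, E}
read 1: {A, C, D, E}
read 2: {B, C, D, F}
read 0: {A, B, C, F}
read 0: {A, C, F}
Final reachable set {A, C, F} has 3 states.

3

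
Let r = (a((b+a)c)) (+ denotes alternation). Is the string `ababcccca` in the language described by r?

no

No split of ababcccca into u·v has a matching u and ((b+a)c) matching v.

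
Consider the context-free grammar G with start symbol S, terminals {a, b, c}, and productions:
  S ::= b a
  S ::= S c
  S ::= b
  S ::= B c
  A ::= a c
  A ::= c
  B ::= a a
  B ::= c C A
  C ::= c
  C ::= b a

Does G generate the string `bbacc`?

no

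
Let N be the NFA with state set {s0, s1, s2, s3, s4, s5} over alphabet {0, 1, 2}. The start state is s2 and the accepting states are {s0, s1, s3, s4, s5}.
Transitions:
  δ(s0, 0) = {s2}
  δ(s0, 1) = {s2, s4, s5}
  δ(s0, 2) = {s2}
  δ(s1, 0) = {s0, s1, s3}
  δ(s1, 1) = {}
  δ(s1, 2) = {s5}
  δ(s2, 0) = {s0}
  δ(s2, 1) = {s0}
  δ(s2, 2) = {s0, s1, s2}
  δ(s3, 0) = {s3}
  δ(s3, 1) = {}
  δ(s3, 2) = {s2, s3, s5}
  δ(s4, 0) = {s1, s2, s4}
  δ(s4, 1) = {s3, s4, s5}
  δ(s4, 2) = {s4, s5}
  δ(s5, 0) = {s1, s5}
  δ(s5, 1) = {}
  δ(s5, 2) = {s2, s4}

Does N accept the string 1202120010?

rejected

Start: {s2}
read 1: {s0}
read 2: {s2}
read 0: {s0}
read 2: {s2}
read 1: {s0}
read 2: {s2}
read 0: {s0}
read 0: {s2}
read 1: {s0}
read 0: {s2}
Reachable ∩ accepting = {} — empty.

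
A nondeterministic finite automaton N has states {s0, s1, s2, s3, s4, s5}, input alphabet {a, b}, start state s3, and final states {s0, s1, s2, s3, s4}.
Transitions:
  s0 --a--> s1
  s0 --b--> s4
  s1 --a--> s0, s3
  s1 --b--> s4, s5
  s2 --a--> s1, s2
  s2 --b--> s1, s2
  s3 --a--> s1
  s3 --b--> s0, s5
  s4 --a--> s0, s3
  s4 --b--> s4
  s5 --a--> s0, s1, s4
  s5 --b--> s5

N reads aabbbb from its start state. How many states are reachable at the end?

2

Start: {s3}
read a: {s1}
read a: {s0, s3}
read b: {s0, s4, s5}
read b: {s4, s5}
read b: {s4, s5}
read b: {s4, s5}
Final reachable set {s4, s5} has 2 states.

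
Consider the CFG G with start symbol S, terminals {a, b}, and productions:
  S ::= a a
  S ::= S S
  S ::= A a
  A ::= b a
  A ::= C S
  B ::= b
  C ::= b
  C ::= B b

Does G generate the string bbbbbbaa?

no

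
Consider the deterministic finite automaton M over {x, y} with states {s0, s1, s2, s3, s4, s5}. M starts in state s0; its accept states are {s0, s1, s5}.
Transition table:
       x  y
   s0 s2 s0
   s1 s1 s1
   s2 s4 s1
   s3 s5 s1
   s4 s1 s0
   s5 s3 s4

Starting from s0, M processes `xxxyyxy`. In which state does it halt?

s0 --x--> s2
s2 --x--> s4
s4 --x--> s1
s1 --y--> s1
s1 --y--> s1
s1 --x--> s1
s1 --y--> s1

s1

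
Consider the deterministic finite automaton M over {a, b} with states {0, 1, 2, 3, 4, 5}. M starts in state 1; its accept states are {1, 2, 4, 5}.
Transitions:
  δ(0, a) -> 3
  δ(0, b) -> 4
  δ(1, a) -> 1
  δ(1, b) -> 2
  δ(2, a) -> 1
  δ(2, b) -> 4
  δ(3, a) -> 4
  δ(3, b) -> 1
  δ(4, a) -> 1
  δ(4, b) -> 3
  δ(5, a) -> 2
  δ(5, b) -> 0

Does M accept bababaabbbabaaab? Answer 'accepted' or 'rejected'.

accepted

1 --b--> 2
2 --a--> 1
1 --b--> 2
2 --a--> 1
1 --b--> 2
2 --a--> 1
1 --a--> 1
1 --b--> 2
2 --b--> 4
4 --b--> 3
3 --a--> 4
4 --b--> 3
3 --a--> 4
4 --a--> 1
1 --a--> 1
1 --b--> 2
End in state 2, which is an accepting state.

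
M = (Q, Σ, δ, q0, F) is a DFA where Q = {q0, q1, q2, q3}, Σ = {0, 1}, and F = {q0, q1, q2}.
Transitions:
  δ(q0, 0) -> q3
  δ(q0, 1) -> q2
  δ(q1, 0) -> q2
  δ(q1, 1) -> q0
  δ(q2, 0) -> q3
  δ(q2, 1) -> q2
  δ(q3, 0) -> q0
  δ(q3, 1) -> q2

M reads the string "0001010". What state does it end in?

q3

q0 --0--> q3
q3 --0--> q0
q0 --0--> q3
q3 --1--> q2
q2 --0--> q3
q3 --1--> q2
q2 --0--> q3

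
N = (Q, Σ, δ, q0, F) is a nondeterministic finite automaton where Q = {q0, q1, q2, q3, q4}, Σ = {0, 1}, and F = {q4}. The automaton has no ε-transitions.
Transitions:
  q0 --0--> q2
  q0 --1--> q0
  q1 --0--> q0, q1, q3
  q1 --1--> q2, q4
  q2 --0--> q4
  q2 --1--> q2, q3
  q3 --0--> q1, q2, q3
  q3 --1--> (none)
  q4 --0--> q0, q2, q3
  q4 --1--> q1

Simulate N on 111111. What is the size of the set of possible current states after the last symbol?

Start: {q0}
read 1: {q0}
read 1: {q0}
read 1: {q0}
read 1: {q0}
read 1: {q0}
read 1: {q0}
Final reachable set {q0} has 1 state.

1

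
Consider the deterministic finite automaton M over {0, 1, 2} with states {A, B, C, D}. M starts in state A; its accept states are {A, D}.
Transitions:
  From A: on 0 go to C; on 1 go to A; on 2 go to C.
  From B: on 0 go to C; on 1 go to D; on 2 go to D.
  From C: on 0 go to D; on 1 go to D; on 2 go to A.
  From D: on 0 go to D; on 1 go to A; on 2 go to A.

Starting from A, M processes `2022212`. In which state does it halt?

C

A --2--> C
C --0--> D
D --2--> A
A --2--> C
C --2--> A
A --1--> A
A --2--> C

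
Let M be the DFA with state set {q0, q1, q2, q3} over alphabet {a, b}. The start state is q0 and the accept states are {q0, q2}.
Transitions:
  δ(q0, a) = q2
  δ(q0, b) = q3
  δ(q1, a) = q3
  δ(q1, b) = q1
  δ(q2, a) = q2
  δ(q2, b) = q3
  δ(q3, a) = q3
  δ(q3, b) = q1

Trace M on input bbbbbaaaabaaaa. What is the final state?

q3

q0 --b--> q3
q3 --b--> q1
q1 --b--> q1
q1 --b--> q1
q1 --b--> q1
q1 --a--> q3
q3 --a--> q3
q3 --a--> q3
q3 --a--> q3
q3 --b--> q1
q1 --a--> q3
q3 --a--> q3
q3 --a--> q3
q3 --a--> q3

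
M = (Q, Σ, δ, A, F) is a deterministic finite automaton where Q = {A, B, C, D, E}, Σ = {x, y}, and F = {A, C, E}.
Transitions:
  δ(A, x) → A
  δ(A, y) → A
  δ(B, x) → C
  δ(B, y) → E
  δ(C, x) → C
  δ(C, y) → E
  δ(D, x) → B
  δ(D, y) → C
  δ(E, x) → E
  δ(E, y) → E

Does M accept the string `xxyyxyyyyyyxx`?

accepted

A --x--> A
A --x--> A
A --y--> A
A --y--> A
A --x--> A
A --y--> A
A --y--> A
A --y--> A
A --y--> A
A --y--> A
A --y--> A
A --x--> A
A --x--> A
End in state A, which is an accepting state.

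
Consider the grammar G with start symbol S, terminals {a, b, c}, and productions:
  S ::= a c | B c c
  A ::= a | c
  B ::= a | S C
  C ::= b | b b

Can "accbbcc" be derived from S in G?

S ⇒ Bcc ⇒ SCcc ⇒ BccCcc ⇒ accCcc ⇒ accbbcc

yes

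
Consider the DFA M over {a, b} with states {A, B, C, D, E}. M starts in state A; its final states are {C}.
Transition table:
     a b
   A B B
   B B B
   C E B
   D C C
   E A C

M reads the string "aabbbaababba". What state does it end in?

A --a--> B
B --a--> B
B --b--> B
B --b--> B
B --b--> B
B --a--> B
B --a--> B
B --b--> B
B --a--> B
B --b--> B
B --b--> B
B --a--> B

B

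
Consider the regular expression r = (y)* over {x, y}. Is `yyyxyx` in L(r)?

yyyxyx cannot be split into zero or more pieces each matching y.

no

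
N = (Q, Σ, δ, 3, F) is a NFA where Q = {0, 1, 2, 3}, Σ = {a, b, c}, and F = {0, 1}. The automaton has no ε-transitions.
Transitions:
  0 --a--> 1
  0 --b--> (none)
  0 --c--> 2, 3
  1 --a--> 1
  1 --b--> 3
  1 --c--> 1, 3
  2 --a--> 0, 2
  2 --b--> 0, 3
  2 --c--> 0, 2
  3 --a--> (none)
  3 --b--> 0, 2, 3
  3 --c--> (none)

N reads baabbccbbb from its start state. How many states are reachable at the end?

Start: {3}
read b: {0, 2, 3}
read a: {0, 1, 2}
read a: {0, 1, 2}
read b: {0, 3}
read b: {0, 2, 3}
read c: {0, 2, 3}
read c: {0, 2, 3}
read b: {0, 2, 3}
read b: {0, 2, 3}
read b: {0, 2, 3}
Final reachable set {0, 2, 3} has 3 states.

3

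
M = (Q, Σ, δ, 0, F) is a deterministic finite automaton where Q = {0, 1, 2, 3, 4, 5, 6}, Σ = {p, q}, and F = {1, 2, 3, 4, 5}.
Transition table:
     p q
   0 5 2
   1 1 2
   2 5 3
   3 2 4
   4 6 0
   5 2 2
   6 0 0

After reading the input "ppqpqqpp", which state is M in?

0

0 --p--> 5
5 --p--> 2
2 --q--> 3
3 --p--> 2
2 --q--> 3
3 --q--> 4
4 --p--> 6
6 --p--> 0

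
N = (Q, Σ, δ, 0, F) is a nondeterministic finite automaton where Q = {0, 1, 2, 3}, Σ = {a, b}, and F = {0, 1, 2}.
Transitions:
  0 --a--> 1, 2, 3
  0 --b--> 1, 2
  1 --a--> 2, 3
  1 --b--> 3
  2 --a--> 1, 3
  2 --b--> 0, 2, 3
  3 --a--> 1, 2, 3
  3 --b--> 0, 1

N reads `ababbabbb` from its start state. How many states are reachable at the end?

4

Start: {0}
read a: {1, 2, 3}
read b: {0, 1, 2, 3}
read a: {1, 2, 3}
read b: {0, 1, 2, 3}
read b: {0, 1, 2, 3}
read a: {1, 2, 3}
read b: {0, 1, 2, 3}
read b: {0, 1, 2, 3}
read b: {0, 1, 2, 3}
Final reachable set {0, 1, 2, 3} has 4 states.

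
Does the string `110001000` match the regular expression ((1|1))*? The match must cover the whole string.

110001000 cannot be split into zero or more pieces each matching (1|1).

no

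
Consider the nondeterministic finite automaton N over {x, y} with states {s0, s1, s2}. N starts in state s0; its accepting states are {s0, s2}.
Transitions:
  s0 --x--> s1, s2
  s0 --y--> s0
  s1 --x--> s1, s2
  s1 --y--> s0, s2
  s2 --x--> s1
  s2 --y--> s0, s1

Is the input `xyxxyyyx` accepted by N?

accepted

Start: {s0}
read x: {s1, s2}
read y: {s0, s1, s2}
read x: {s1, s2}
read x: {s1, s2}
read y: {s0, s1, s2}
read y: {s0, s1, s2}
read y: {s0, s1, s2}
read x: {s1, s2}
Reachable ∩ accepting = {s2} — nonempty.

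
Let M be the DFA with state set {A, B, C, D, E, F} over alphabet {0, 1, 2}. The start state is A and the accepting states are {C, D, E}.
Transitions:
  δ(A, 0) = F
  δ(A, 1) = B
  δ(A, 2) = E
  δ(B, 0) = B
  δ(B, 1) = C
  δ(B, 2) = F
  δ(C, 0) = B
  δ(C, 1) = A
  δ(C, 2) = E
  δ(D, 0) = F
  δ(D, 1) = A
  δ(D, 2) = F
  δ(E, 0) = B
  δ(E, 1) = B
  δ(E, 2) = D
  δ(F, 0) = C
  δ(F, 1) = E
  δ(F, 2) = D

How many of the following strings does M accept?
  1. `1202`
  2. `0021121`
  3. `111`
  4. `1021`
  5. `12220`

`1202`: accepted
`0021121`: rejected
`111`: rejected
`1021`: accepted
`12220`: accepted

3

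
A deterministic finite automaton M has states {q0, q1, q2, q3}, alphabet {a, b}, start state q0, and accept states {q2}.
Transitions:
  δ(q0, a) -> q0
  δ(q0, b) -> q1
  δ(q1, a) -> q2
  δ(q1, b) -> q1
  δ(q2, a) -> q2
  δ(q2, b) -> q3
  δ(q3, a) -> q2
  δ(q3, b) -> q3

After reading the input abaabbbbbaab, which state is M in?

q0 --a--> q0
q0 --b--> q1
q1 --a--> q2
q2 --a--> q2
q2 --b--> q3
q3 --b--> q3
q3 --b--> q3
q3 --b--> q3
q3 --b--> q3
q3 --a--> q2
q2 --a--> q2
q2 --b--> q3

q3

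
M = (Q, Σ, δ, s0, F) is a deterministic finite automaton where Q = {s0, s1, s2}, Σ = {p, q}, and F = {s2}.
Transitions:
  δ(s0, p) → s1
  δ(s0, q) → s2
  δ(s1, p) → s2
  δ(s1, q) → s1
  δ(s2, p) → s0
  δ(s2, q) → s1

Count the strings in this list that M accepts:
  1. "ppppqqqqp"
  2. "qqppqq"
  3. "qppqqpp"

1

"ppppqqqqp": accepted
"qqppqq": rejected
"qppqqpp": rejected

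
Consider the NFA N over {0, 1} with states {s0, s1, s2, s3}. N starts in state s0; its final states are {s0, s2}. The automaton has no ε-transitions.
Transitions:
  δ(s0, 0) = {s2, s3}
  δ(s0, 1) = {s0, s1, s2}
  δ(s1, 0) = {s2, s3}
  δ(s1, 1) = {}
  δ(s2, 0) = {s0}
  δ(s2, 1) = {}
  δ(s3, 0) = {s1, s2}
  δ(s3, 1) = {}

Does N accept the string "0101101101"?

Start: {s0}
read 0: {s2, s3}
read 1: {}
The reachable set is empty and stays empty for the remaining 8 symbols.
Reachable ∩ accepting = {} — empty.

rejected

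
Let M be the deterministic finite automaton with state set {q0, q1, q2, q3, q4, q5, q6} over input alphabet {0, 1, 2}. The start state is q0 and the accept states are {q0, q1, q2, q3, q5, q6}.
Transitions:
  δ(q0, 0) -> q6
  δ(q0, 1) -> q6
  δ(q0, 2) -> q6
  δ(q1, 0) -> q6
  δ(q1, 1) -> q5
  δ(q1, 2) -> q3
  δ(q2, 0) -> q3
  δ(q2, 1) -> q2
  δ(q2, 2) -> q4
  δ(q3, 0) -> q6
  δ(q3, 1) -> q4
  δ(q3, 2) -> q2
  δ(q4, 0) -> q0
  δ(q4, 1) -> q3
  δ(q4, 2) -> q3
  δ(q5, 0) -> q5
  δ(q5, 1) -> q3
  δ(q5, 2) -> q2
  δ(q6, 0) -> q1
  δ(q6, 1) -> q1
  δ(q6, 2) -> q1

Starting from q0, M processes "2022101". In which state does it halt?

q0 --2--> q6
q6 --0--> q1
q1 --2--> q3
q3 --2--> q2
q2 --1--> q2
q2 --0--> q3
q3 --1--> q4

q4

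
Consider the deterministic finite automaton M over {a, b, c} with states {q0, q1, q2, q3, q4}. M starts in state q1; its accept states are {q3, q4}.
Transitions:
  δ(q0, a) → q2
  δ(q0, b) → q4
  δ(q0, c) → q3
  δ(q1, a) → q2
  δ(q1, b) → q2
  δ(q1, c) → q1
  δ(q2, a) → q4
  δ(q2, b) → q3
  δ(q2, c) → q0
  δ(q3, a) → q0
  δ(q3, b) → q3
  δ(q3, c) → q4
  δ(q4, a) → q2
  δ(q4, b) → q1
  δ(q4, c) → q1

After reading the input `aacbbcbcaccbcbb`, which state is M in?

q2

q1 --a--> q2
q2 --a--> q4
q4 --c--> q1
q1 --b--> q2
q2 --b--> q3
q3 --c--> q4
q4 --b--> q1
q1 --c--> q1
q1 --a--> q2
q2 --c--> q0
q0 --c--> q3
q3 --b--> q3
q3 --c--> q4
q4 --b--> q1
q1 --b--> q2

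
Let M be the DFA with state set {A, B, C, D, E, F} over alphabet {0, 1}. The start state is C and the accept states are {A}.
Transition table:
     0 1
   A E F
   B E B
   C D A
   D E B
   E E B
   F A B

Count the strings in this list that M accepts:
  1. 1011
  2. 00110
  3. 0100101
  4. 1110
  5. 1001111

0

1011: rejected
00110: rejected
0100101: rejected
1110: rejected
1001111: rejected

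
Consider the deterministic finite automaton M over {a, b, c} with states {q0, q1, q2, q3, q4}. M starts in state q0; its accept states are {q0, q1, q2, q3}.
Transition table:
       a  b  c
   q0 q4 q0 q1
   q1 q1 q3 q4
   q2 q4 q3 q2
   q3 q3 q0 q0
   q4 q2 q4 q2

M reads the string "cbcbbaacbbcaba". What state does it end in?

q3

q0 --c--> q1
q1 --b--> q3
q3 --c--> q0
q0 --b--> q0
q0 --b--> q0
q0 --a--> q4
q4 --a--> q2
q2 --c--> q2
q2 --b--> q3
q3 --b--> q0
q0 --c--> q1
q1 --a--> q1
q1 --b--> q3
q3 --a--> q3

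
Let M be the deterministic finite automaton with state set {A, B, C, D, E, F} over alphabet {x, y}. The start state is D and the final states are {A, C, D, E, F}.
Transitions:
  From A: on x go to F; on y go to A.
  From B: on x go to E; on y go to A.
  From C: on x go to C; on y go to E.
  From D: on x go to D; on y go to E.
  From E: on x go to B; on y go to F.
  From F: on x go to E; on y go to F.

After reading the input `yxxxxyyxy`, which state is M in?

F

D --y--> E
E --x--> B
B --x--> E
E --x--> B
B --x--> E
E --y--> F
F --y--> F
F --x--> E
E --y--> F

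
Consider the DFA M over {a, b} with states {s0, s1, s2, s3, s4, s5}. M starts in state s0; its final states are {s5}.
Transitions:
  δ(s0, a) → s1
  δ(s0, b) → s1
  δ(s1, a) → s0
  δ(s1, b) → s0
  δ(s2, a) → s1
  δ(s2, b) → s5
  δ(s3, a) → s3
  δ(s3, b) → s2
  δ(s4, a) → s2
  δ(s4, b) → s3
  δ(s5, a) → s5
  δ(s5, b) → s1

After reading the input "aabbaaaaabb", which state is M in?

s0 --a--> s1
s1 --a--> s0
s0 --b--> s1
s1 --b--> s0
s0 --a--> s1
s1 --a--> s0
s0 --a--> s1
s1 --a--> s0
s0 --a--> s1
s1 --b--> s0
s0 --b--> s1

s1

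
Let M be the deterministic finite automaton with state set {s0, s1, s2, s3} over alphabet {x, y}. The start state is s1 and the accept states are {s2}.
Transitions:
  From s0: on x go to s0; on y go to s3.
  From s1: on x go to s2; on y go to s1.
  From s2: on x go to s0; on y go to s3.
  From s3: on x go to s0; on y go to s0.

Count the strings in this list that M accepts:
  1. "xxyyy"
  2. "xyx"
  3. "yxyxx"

"xxyyy": rejected
"xyx": rejected
"yxyxx": rejected

0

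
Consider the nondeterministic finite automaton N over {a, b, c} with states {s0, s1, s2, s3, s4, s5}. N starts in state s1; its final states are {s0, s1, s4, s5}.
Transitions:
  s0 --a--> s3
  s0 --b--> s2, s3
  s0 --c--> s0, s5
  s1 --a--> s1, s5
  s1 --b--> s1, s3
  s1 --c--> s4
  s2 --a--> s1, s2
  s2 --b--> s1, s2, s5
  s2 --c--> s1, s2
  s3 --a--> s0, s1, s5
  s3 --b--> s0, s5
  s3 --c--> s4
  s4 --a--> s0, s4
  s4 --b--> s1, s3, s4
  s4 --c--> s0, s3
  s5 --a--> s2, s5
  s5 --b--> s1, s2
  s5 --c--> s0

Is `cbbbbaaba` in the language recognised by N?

accepted

Start: {s1}
read c: {s4}
read b: {s1, s3, s4}
read b: {s0, s1, s3, s4, s5}
read b: {s0, s1, s2, s3, s4, s5}
read b: {s0, s1, s2, s3, s4, s5}
read a: {s0, s1, s2, s3, s4, s5}
read a: {s0, s1, s2, s3, s4, s5}
read b: {s0, s1, s2, s3, s4, s5}
read a: {s0, s1, s2, s3, s4, s5}
Reachable ∩ accepting = {s0, s1, s4, s5} — nonempty.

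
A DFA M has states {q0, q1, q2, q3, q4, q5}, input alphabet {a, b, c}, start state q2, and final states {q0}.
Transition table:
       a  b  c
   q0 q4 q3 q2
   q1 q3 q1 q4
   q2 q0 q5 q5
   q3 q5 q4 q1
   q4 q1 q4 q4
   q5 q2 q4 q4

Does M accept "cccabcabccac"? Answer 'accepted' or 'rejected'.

q2 --c--> q5
q5 --c--> q4
q4 --c--> q4
q4 --a--> q1
q1 --b--> q1
q1 --c--> q4
q4 --a--> q1
q1 --b--> q1
q1 --c--> q4
q4 --c--> q4
q4 --a--> q1
q1 --c--> q4
End in state q4, which is not an accepting state.

rejected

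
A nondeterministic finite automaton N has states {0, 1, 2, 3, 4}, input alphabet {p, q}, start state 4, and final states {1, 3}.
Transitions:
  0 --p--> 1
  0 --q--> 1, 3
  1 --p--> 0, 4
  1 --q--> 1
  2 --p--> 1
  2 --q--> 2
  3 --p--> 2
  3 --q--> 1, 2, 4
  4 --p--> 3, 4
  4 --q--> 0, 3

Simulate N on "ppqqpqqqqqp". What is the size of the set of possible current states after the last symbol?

5

Start: {4}
read p: {3, 4}
read p: {2, 3, 4}
read q: {0, 1, 2, 3, 4}
read q: {0, 1, 2, 3, 4}
read p: {0, 1, 2, 3, 4}
read q: {0, 1, 2, 3, 4}
read q: {0, 1, 2, 3, 4}
read q: {0, 1, 2, 3, 4}
read q: {0, 1, 2, 3, 4}
read q: {0, 1, 2, 3, 4}
read p: {0, 1, 2, 3, 4}
Final reachable set {0, 1, 2, 3, 4} has 5 states.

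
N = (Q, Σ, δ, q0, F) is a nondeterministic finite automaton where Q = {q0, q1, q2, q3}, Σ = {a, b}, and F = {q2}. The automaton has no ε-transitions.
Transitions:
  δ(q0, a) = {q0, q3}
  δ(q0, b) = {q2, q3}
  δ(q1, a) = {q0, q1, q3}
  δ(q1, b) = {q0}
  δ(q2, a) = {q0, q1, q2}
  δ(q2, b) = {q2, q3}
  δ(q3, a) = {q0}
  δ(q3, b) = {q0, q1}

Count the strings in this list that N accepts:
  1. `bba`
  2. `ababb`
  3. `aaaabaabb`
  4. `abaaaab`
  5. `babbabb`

`bba`: accepted
`ababb`: accepted
`aaaabaabb`: accepted
`abaaaab`: accepted
`babbabb`: accepted

5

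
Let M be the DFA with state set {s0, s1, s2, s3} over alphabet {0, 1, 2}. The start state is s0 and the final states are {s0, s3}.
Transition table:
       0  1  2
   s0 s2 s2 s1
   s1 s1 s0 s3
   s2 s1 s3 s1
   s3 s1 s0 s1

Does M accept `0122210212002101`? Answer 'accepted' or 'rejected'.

s0 --0--> s2
s2 --1--> s3
s3 --2--> s1
s1 --2--> s3
s3 --2--> s1
s1 --1--> s0
s0 --0--> s2
s2 --2--> s1
s1 --1--> s0
s0 --2--> s1
s1 --0--> s1
s1 --0--> s1
s1 --2--> s3
s3 --1--> s0
s0 --0--> s2
s2 --1--> s3
End in state s3, which is an accepting state.

accepted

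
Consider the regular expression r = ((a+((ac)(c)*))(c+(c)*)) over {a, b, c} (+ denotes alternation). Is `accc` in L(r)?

yes

Split as a·ccc: (a+((ac)(c)*)) matches a and (c+(c)*) matches ccc.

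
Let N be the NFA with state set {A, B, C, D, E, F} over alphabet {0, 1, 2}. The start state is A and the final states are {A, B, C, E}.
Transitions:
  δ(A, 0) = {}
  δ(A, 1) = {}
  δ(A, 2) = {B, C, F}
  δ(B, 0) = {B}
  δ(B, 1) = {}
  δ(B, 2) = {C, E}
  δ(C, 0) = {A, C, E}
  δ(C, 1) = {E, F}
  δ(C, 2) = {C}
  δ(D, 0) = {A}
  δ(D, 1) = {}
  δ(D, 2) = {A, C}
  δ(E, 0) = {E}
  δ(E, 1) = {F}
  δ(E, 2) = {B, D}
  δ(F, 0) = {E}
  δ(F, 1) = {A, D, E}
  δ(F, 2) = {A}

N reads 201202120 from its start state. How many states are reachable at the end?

Start: {A}
read 2: {B, C, F}
read 0: {A, B, C, E}
read 1: {E, F}
read 2: {A, B, D}
read 0: {A, B}
read 2: {B, C, E, F}
read 1: {A, D, E, F}
read 2: {A, B, C, D, F}
read 0: {A, B, C, E}
Final reachable set {A, B, C, E} has 4 states.

4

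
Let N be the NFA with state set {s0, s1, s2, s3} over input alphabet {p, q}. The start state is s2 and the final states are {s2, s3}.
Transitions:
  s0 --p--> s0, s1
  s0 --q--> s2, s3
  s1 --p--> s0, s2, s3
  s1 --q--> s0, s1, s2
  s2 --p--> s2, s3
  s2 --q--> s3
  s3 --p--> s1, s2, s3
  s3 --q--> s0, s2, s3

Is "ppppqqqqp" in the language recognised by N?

Start: {s2}
read p: {s2, s3}
read p: {s1, s2, s3}
read p: {s0, s1, s2, s3}
read p: {s0, s1, s2, s3}
read q: {s0, s1, s2, s3}
read q: {s0, s1, s2, s3}
read q: {s0, s1, s2, s3}
read q: {s0, s1, s2, s3}
read p: {s0, s1, s2, s3}
Reachable ∩ accepting = {s2, s3} — nonempty.

accepted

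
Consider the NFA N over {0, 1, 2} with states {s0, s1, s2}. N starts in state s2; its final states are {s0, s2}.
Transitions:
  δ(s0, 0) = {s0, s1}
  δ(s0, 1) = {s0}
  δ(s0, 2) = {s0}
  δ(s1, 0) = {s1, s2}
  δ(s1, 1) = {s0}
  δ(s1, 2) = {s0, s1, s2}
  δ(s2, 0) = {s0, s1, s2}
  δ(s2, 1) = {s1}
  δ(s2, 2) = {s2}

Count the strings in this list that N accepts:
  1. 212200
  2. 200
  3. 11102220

3

212200: accepted
200: accepted
11102220: accepted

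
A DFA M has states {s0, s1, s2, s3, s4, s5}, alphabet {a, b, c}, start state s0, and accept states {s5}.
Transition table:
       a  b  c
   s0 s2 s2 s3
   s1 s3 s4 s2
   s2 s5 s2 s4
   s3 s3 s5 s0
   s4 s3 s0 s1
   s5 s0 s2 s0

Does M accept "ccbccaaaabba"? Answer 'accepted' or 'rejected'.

s0 --c--> s3
s3 --c--> s0
s0 --b--> s2
s2 --c--> s4
s4 --c--> s1
s1 --a--> s3
s3 --a--> s3
s3 --a--> s3
s3 --a--> s3
s3 --b--> s5
s5 --b--> s2
s2 --a--> s5
End in state s5, which is an accepting state.

accepted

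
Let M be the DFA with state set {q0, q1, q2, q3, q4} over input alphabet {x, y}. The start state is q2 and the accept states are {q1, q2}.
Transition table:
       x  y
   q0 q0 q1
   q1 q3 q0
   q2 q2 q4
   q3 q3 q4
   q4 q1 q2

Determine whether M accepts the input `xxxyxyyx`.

rejected

q2 --x--> q2
q2 --x--> q2
q2 --x--> q2
q2 --y--> q4
q4 --x--> q1
q1 --y--> q0
q0 --y--> q1
q1 --x--> q3
End in state q3, which is not an accepting state.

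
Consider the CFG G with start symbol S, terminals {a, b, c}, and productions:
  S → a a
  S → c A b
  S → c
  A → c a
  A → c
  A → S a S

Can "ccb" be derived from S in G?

S ⇒ cAb ⇒ ccb

yes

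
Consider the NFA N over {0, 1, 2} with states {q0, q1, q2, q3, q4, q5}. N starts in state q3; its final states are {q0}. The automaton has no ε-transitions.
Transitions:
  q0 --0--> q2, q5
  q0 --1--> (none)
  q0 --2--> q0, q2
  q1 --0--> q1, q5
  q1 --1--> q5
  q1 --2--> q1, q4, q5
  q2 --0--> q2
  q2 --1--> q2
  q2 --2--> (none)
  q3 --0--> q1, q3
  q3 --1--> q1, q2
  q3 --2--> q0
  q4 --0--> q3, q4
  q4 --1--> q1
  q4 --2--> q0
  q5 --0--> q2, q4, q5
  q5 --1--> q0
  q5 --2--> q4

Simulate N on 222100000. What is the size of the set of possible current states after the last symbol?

Start: {q3}
read 2: {q0}
read 2: {q0, q2}
read 2: {q0, q2}
read 1: {q2}
read 0: {q2}
read 0: {q2}
read 0: {q2}
read 0: {q2}
read 0: {q2}
Final reachable set {q2} has 1 state.

1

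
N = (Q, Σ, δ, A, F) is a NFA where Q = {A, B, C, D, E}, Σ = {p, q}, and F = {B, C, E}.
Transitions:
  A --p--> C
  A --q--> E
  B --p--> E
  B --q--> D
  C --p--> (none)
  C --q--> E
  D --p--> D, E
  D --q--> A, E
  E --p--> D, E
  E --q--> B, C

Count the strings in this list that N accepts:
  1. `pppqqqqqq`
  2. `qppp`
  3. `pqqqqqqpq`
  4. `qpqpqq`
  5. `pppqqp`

`pppqqqqqq`: rejected
`qppp`: accepted
`pqqqqqqpq`: accepted
`qpqpqq`: accepted
`pppqqp`: rejected

3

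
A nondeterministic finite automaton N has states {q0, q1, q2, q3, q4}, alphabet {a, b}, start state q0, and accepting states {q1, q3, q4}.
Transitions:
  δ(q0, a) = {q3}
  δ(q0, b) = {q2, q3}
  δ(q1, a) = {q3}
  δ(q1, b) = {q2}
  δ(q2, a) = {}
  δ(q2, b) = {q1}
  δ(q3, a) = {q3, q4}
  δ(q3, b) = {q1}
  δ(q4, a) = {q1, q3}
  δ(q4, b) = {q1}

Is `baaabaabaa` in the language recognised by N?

Start: {q0}
read b: {q2, q3}
read a: {q3, q4}
read a: {q1, q3, q4}
read a: {q1, q3, q4}
read b: {q1, q2}
read a: {q3}
read a: {q3, q4}
read b: {q1}
read a: {q3}
read a: {q3, q4}
Reachable ∩ accepting = {q3, q4} — nonempty.

accepted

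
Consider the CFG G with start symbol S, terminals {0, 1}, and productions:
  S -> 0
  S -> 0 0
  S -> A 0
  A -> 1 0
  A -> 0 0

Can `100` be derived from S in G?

yes

S ⇒ A0 ⇒ 100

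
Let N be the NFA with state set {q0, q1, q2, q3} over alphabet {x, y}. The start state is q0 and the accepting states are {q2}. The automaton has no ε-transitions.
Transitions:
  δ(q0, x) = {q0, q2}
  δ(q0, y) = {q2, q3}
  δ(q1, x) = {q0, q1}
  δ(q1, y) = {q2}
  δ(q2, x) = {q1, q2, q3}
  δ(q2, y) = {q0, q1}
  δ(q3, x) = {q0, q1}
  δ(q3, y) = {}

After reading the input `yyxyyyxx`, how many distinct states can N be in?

Start: {q0}
read y: {q2, q3}
read y: {q0, q1}
read x: {q0, q1, q2}
read y: {q0, q1, q2, q3}
read y: {q0, q1, q2, q3}
read y: {q0, q1, q2, q3}
read x: {q0, q1, q2, q3}
read x: {q0, q1, q2, q3}
Final reachable set {q0, q1, q2, q3} has 4 states.

4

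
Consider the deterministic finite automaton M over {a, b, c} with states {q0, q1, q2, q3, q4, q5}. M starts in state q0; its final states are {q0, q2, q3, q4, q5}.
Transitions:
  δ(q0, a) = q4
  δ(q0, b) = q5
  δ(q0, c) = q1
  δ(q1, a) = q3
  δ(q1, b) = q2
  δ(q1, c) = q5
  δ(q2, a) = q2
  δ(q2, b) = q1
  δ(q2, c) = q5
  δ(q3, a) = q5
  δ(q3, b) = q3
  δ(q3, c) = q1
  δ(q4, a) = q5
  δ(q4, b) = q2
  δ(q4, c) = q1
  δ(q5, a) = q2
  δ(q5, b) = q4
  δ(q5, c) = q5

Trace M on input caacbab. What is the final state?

q4

q0 --c--> q1
q1 --a--> q3
q3 --a--> q5
q5 --c--> q5
q5 --b--> q4
q4 --a--> q5
q5 --b--> q4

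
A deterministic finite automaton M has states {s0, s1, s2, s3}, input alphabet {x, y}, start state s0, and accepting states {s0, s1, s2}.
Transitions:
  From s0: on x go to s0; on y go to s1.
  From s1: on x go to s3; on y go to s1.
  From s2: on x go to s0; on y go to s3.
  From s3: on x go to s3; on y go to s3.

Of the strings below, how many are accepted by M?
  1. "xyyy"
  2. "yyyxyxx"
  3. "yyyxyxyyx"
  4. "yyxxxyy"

1

"xyyy": accepted
"yyyxyxx": rejected
"yyyxyxyyx": rejected
"yyxxxyy": rejected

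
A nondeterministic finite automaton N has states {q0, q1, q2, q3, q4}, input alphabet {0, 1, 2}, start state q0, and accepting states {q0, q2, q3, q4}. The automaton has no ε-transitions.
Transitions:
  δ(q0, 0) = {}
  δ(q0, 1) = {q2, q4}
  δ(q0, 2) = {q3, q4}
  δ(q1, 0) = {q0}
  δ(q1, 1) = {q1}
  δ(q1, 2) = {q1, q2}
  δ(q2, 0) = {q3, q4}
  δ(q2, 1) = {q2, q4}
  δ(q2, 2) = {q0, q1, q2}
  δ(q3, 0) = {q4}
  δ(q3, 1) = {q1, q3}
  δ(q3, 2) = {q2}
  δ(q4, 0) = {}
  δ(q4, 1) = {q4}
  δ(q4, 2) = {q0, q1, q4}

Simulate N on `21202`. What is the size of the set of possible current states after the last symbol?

Start: {q0}
read 2: {q3, q4}
read 1: {q1, q3, q4}
read 2: {q0, q1, q2, q4}
read 0: {q0, q3, q4}
read 2: {q0, q1, q2, q3, q4}
Final reachable set {q0, q1, q2, q3, q4} has 5 states.

5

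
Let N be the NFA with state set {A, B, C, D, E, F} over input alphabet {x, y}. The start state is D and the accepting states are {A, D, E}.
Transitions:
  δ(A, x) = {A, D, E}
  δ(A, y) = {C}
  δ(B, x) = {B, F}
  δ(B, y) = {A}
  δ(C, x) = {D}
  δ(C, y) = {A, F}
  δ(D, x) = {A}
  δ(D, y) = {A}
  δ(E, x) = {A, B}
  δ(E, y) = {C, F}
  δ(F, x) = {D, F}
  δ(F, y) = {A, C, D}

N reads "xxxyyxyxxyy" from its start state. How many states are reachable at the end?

4

Start: {D}
read x: {A}
read x: {A, D, E}
read x: {A, B, D, E}
read y: {A, C, F}
read y: {A, C, D, F}
read x: {A, D, E, F}
read y: {A, C, D, F}
read x: {A, D, E, F}
read x: {A, B, D, E, F}
read y: {A, C, D, F}
read y: {A, C, D, F}
Final reachable set {A, C, D, F} has 4 states.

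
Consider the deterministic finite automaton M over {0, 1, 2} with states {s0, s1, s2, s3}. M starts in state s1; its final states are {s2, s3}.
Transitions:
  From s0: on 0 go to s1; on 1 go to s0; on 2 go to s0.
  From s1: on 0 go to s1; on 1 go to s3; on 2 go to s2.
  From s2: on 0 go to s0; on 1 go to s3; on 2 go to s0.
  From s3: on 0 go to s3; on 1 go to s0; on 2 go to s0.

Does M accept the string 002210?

rejected

s1 --0--> s1
s1 --0--> s1
s1 --2--> s2
s2 --2--> s0
s0 --1--> s0
s0 --0--> s1
End in state s1, which is not an accepting state.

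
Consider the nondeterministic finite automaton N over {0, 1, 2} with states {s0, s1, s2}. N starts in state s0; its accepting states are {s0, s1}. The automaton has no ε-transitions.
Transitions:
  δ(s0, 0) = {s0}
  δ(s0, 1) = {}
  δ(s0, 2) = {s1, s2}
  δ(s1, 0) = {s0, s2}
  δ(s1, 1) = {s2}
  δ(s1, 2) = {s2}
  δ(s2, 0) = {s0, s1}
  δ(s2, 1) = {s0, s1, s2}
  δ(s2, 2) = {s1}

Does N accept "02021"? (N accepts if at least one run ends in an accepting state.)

Start: {s0}
read 0: {s0}
read 2: {s1, s2}
read 0: {s0, s1, s2}
read 2: {s1, s2}
read 1: {s0, s1, s2}
Reachable ∩ accepting = {s0, s1} — nonempty.

accepted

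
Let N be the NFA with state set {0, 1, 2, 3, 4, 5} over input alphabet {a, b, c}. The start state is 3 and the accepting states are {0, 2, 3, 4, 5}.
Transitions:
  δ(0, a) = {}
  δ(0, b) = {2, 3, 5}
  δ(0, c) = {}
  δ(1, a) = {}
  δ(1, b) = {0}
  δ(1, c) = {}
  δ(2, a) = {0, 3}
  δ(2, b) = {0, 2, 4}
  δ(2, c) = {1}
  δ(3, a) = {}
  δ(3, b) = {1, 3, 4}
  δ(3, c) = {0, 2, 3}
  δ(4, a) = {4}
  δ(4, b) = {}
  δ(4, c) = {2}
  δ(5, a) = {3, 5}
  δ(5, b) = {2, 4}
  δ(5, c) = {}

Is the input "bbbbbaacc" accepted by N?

Start: {3}
read b: {1, 3, 4}
read b: {0, 1, 3, 4}
read b: {0, 1, 2, 3, 4, 5}
read b: {0, 1, 2, 3, 4, 5}
read b: {0, 1, 2, 3, 4, 5}
read a: {0, 3, 4, 5}
read a: {3, 4, 5}
read c: {0, 2, 3}
read c: {0, 1, 2, 3}
Reachable ∩ accepting = {0, 2, 3} — nonempty.

accepted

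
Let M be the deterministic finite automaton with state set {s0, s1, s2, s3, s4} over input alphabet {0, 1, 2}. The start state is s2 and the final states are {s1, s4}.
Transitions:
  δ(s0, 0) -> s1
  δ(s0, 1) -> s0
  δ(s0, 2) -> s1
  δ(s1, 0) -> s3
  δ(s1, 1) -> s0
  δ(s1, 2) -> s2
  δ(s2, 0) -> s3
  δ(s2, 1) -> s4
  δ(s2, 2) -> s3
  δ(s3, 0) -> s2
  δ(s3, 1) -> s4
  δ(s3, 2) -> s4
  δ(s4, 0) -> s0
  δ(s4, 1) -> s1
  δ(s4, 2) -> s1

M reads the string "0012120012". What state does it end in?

s2 --0--> s3
s3 --0--> s2
s2 --1--> s4
s4 --2--> s1
s1 --1--> s0
s0 --2--> s1
s1 --0--> s3
s3 --0--> s2
s2 --1--> s4
s4 --2--> s1

s1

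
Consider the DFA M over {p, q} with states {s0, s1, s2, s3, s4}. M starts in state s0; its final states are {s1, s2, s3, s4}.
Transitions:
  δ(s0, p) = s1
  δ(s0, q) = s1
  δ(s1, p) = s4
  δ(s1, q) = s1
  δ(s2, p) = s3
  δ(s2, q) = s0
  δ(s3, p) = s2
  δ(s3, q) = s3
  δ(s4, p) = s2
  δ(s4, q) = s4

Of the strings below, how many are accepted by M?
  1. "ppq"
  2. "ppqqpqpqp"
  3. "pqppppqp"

3

"ppq": accepted
"ppqqpqpqp": accepted
"pqppppqp": accepted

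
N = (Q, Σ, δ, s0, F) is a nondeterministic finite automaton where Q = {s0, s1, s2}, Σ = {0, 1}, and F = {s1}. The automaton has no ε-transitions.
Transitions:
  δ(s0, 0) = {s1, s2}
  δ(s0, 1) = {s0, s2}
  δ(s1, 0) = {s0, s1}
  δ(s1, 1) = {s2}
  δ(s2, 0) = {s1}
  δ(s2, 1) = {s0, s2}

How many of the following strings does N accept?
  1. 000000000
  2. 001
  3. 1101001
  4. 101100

000000000: accepted
001: rejected
1101001: rejected
101100: accepted

2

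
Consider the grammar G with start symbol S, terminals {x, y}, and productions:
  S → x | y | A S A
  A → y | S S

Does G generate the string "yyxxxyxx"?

yes

S ⇒ ASA ⇒ ySA ⇒ yyA ⇒ yySS ⇒ yyASAS ⇒ yySSSAS ⇒ yyxSSAS ⇒ yyxxSAS ⇒ yyxxxAS ⇒ yyxxxSSS ⇒ yyxxxySS ⇒ yyxxxyxS ⇒ yyxxxyxx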